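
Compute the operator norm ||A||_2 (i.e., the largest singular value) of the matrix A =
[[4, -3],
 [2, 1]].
||A||_2 = sqrt((30 + sqrt(500))/2) ≈ 5.1167 (= sqrt(largest eigenvalue of A^T A))

||A||_2 = sigma_max(A) = sqrt(lambda_max(A^T A)). Form the symmetric matrix M = A^T A =
[[20, -10],
 [-10, 10]].
Its characteristic polynomial (trace, determinant of M give the coefficients) is
  p(λ) = det(λ I - M) = λ^2 - 30λ + 100.
For λ^2 - 30λ + 100 the discriminant is 500. It is nonnegative but not a perfect square, so the roots are real and irrational: λ = (30 ± sqrt(500))/2 ≈ 26.1803, 3.8197.
So the eigenvalues of A^T A are ≈ 3.8197, 26.1803 (all ≥ 0, as they must be for A^T A). The largest is λ_max = (30 + sqrt(500))/2 ≈ 26.1803, hence ||A||_2 = sqrt(λ_max) = sqrt((30 + sqrt(500))/2) ≈ 5.1167.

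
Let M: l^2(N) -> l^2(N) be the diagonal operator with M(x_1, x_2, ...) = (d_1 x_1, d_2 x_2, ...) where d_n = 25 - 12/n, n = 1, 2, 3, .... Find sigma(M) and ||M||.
sigma(M) = {25 - 12/n : n ≥ 1} ∪ {25}; ||M|| = 25

A bounded diagonal operator on l^2 with diagonal entries d_n has spectrum equal to the closure of {d_n : n ≥ 1}: every d_n is an eigenvalue (with eigenvector e_n), so {d_n} ⊂ sigma(M); the spectrum is closed, so its closure is too; and for lambda not in the closure, (M - lambda I) has bounded inverse (the diagonal entries 1/(d_n - lambda) are bounded). For our sequence d_n = 25 - 12/n, n = 1, 2, 3, ...:
  - {d_n} = {25 - 12/n : n ≥ 1}; the only limit point is 25
  - closure = {25 - 12/n : n ≥ 1} ∪ {25}
For the norm: a diagonal operator has ||M|| = sup_n |d_n|. Here d_n = 25 - 12/n increases monotonically from d_1 = 13 toward 25, with all terms in [13, 25); so sup_n |d_n| = 25 (the supremum is the limit, not attained). So ||M|| = 25.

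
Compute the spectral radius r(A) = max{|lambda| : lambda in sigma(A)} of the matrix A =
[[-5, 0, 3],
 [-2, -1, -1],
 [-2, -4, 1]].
r(A) ≈ 4.2763

The eigenvalues of A are the roots of its characteristic polynomial. With M = A (coefficients from the trace, the sum of principal 2x2 minors, and det A):
  p(λ) = det(λ I - M) = λ^3 + 5λ^2 + λ - 43.
No integer candidate from the rational root theorem (±divisors of 43) is a root, so the roots are irrational. The cubic discriminant is Δ = -32272 < 0, so there is one real root and a complex-conjugate pair. p(2) = -13 and p(3) = 32 have opposite signs, so a root lies in (2, 3); Newton's method refines it to λ ≈ 2.3515. Dividing out (λ - (2.3515)) leaves approximately λ^2 + 7.3515λ + 18.2866. For λ^2 + 7.3515λ + 18.2866 the discriminant is -19.1025. It is negative, so the remaining roots are the complex-conjugate pair λ ≈ -3.6757 ± 2.1853i. Their product equals the constant term, so |λ|^2 ≈ 18.2866 and |λ| ≈ 4.2763.
Thus the eigenvalues (to 4 decimals) are 2.3515 (modulus 2.3515); -3.6757 ± 2.1853i (modulus 4.2763). The spectral radius is the largest modulus: r(A) ≈ 4.2763. (Cross-check: r(A) ≤ ||A||_2 ≈ 6.6677; equality holds whenever A is normal, though it can also hold for some non-normal A.)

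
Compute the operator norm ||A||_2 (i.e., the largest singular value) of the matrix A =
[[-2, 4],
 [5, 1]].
||A||_2 = sqrt((46 + sqrt(180))/2) ≈ 5.4505 (= sqrt(largest eigenvalue of A^T A))

||A||_2 = sigma_max(A) = sqrt(lambda_max(A^T A)). Form the symmetric matrix M = A^T A =
[[29, -3],
 [-3, 17]].
Its characteristic polynomial (trace, determinant of M give the coefficients) is
  p(λ) = det(λ I - M) = λ^2 - 46λ + 484.
For λ^2 - 46λ + 484 the discriminant is 180. It is nonnegative but not a perfect square, so the roots are real and irrational: λ = (46 ± sqrt(180))/2 ≈ 29.7082, 16.2918.
So the eigenvalues of A^T A are ≈ 16.2918, 29.7082 (all ≥ 0, as they must be for A^T A). The largest is λ_max = (46 + sqrt(180))/2 ≈ 29.7082, hence ||A||_2 = sqrt(λ_max) = sqrt((46 + sqrt(180))/2) ≈ 5.4505.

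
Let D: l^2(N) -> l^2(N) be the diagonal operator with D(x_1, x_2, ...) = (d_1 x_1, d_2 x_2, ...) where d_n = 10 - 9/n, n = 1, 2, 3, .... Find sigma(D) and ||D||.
sigma(D) = {10 - 9/n : n ≥ 1} ∪ {10}; ||D|| = 10

A bounded diagonal operator on l^2 with diagonal entries d_n has spectrum equal to the closure of {d_n : n ≥ 1}: every d_n is an eigenvalue (with eigenvector e_n), so {d_n} ⊂ sigma(D); the spectrum is closed, so its closure is too; and for lambda not in the closure, (D - lambda I) has bounded inverse (the diagonal entries 1/(d_n - lambda) are bounded). For our sequence d_n = 10 - 9/n, n = 1, 2, 3, ...:
  - {d_n} = {10 - 9/n : n ≥ 1}; the only limit point is 10
  - closure = {10 - 9/n : n ≥ 1} ∪ {10}
For the norm: a diagonal operator has ||D|| = sup_n |d_n|. Here d_n = 10 - 9/n increases monotonically from d_1 = 1 toward 10, with all terms in [1, 10); so sup_n |d_n| = 10 (the supremum is the limit, not attained). So ||D|| = 10.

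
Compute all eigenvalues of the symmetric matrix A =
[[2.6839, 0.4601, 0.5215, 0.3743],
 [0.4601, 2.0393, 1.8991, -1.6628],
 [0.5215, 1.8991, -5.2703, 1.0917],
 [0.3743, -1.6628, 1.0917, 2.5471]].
sigma(A) ≈ {-6, 1, 3, 4}

A is real symmetric, so its spectrum consists of real eigenvalues. Expanding the characteristic polynomial of the displayed matrix gives
  det(λ I - A) = p(λ) = λ^4 + (-2)λ^3 + (-29)λ^2 + (102.0012)λ + (-72.0039).
Solving p(λ) = 0 yields eigenvalues ≈ -6, 1, 3, 4. (A is shown rounded to 4 decimals, so these recover the underlying integer eigenvalues to within that precision.)
Verification: the trace of A = 2 equals the sum of eigenvalues 2, and det(A) ≈ -72.0039 matches the eigenvalue product -72.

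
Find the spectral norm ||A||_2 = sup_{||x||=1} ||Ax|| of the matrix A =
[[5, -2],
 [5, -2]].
||A||_2 = sqrt(58) ≈ 7.6158 (= sqrt(largest eigenvalue of A^T A))

||A||_2 = sigma_max(A) = sqrt(lambda_max(A^T A)). Form the symmetric matrix M = A^T A =
[[50, -20],
 [-20, 8]].
Its characteristic polynomial (trace, determinant of M give the coefficients) is
  p(λ) = det(λ I - M) = λ^2 - 58λ.
For λ^2 - 58λ the discriminant is 3364. It is a perfect square (58^2), so the roots are rational: λ = (58 ± 58)/2 = 58, 0.
So the eigenvalues of A^T A are ≈ 0, 58 (all ≥ 0, as they must be for A^T A). The largest is λ_max = 58, hence ||A||_2 = sqrt(λ_max) = sqrt(58) ≈ 7.6158.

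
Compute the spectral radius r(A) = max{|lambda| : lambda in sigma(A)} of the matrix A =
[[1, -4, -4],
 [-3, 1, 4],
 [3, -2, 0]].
r(A) ≈ 4.5281

The eigenvalues of A are the roots of its characteristic polynomial. With M = A (coefficients from the trace, the sum of principal 2x2 minors, and det A):
  p(λ) = det(λ I - M) = λ^3 - 2λ^2 + 9λ + 52.
No integer candidate from the rational root theorem (±divisors of 52) is a root, so the roots are irrational. The cubic discriminant is Δ = -90784 < 0, so there is one real root and a complex-conjugate pair. p(-3) = -20 and p(-2) = 18 have opposite signs, so a root lies in (-3, -2); Newton's method refines it to λ ≈ -2.5361. Dividing out (λ - (-2.5361)) leaves approximately λ^2 - 4.5361λ + 20.504. For λ^2 - 4.5361λ + 20.504 the discriminant is -61.4397. It is negative, so the remaining roots are the complex-conjugate pair λ ≈ 2.268 ± 3.9192i. Their product equals the constant term, so |λ|^2 ≈ 20.504 and |λ| ≈ 4.5281.
Thus the eigenvalues (to 4 decimals) are -2.5361 (modulus 2.5361); 2.268 ± 3.9192i (modulus 4.5281). The spectral radius is the largest modulus: r(A) ≈ 4.5281. (Cross-check: r(A) ≤ ||A||_2 ≈ 7.6225; equality holds whenever A is normal, though it can also hold for some non-normal A.)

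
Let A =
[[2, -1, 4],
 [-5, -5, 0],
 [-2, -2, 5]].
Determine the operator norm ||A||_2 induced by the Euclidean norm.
||A||_2 ≈ 8.0095 (= sqrt(largest eigenvalue of A^T A))

||A||_2 = sigma_max(A) = sqrt(lambda_max(A^T A)). Form the symmetric matrix M = A^T A =
[[33, 27, -2],
 [27, 30, -14],
 [-2, -14, 41]].
Its characteristic polynomial (trace, sum of principal 2x2 minors, determinant of M give the coefficients) is
  p(λ) = det(λ I - M) = λ^3 - 104λ^2 + 2644λ - 5625.
No integer candidate from the rational root theorem (±divisors of 5625) is a root, so the roots are irrational. The cubic discriminant is Δ = 3355359765 > 0, so there are three distinct real roots. p(2) = -745 and p(3) = 1398 have opposite signs, so a root lies in (2, 3); Newton's method refines it to λ ≈ 2.3376. p(37) = 480 and p(38) = -457 have opposite signs, so a root lies in (37, 38); Newton's method refines it to λ ≈ 37.51. p(64) = -249 and p(65) = 1460 have opposite signs, so a root lies in (64, 65); Newton's method refines it to λ ≈ 64.1524. Check (Vieta): the three roots sum to 104, matching tr M = 104.
So the eigenvalues of A^T A are ≈ 2.3376, 37.51, 64.1524 (all ≥ 0, as they must be for A^T A). The largest is λ_max ≈ 64.1524, hence ||A||_2 = sqrt(λ_max) ≈ 8.0095.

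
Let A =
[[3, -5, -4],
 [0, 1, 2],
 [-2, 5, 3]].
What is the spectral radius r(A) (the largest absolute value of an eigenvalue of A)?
r(A) = (6 + sqrt(72))/2 ≈ 7.2426

The eigenvalues of A are the roots of its characteristic polynomial. With M = A (coefficients from the trace, the sum of principal 2x2 minors, and det A):
  p(λ) = det(λ I - M) = λ^3 - 7λ^2 - 3λ + 9.
By the rational root theorem any rational root is an integer divisor of 9. Testing λ = 1: p(1) = 1 - 7 - 3 + 9 = 0, so λ = 1 is a root. Dividing out (λ - 1) leaves p(λ) = (λ - 1)(λ^2 - 6λ - 9). For λ^2 - 6λ - 9 the discriminant is 72. It is nonnegative but not a perfect square, so the roots are real and irrational: λ = (6 ± sqrt(72))/2 ≈ 7.2426, -1.2426.
Thus the eigenvalues (to 4 decimals) are 7.2426 (modulus 7.2426); -1.2426 (modulus 1.2426); 1 (modulus 1). The spectral radius is the largest modulus: r(A) = (6 + sqrt(72))/2 ≈ 7.2426. (Cross-check: r(A) ≤ ||A||_2 ≈ 9.5287; equality holds whenever A is normal, though it can also hold for some non-normal A.)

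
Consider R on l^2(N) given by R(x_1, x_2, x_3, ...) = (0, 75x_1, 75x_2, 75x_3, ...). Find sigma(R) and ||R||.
sigma(R) = closed disk {z in C : |z| ≤ 75}; ||R|| = 75

Note R = 75·U where U is the unit right shift (U x)_k = x_{k-1} (with x_0 := 0); so ||R|| = 75||U|| and sigma(R) = 75·sigma(U). ||R x||^2 = sum_{k≥1} |75x_k|^2 = 5625||x||^2, so ||R|| = 75 and sigma(R) ⊂ {|z| ≤ 75}. For any |lambda| < 75, the equation (R - lambda I) x = 0 forces x_1 = 0, then 75x_k = lambda x_{k+1} ⇒ x = 0, so R has no eigenvalues. But (R - lambda I) is not surjective for |lambda| < 75: solving (R - lambda I) x = e_1 would require x_n proportional to (lambda/75)^(-n), which is not in l^2. So every |lambda| < 75 lies in the residual spectrum. The boundary |lambda| = 75 is in the approximate point spectrum (the spectrum is closed). Hence sigma(R) is the closed disk of radius 75.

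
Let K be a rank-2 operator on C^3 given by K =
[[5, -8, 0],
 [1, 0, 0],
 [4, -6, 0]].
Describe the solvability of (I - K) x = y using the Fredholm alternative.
(I - K) is invertible (det(I - K) = 4 ≠ 0), so for every y in C^3 the equation (I - K) x = y has a unique solution.

K has rank 2 and factors as K = U V^T = u1 v1^T + u2 v2^T with u1 = (-1, 3, 0), v1 = (-1, 2, 0), u2 = (2, 2, 2), v2 = (2, -3, 0) (multiplying out reproduces the displayed K). The nonzero eigenvalues of U V^T coincide with those of the 2 x 2 matrix G = V^T U = [[v1·u1, v1·u2], [v2·u1, v2·u2]] = [[7, 2], [-11, -2]], and by the Sylvester determinant identity det(I_3 - U V^T) = det(I_2 - V^T U) = det([[-6, -2], [11, 3]]) = (-6)(3) - (-2)(11) = 4. (Direct check: I - K =
[[-4, 8, 0],
 [-1, 1, 0],
 [-4, 6, 1]]
has determinant 4.) The finite-dimensional Fredholm alternative says: either (I - K) is invertible, or ker(I - K) ≠ {0} and then range(I - K) = ker((I - K)^*)^⊥, with dim ker(I - K) = dim ker((I - K)^*). Since det(I - K) ≠ 0, 1 is not an eigenvalue of K and ker(I - K) = {0}, so we are in the first case: for every y there is a unique x = (I - K)^(-1) y. (Explicitly, by the Woodbury identity, (I - U V^T)^(-1) = I + U (I_2 - G)^(-1) V^T.)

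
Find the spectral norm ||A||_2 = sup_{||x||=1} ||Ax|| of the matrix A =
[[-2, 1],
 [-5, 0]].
||A||_2 = sqrt((30 + sqrt(800))/2) ≈ 5.3983 (= sqrt(largest eigenvalue of A^T A))

||A||_2 = sigma_max(A) = sqrt(lambda_max(A^T A)). Form the symmetric matrix M = A^T A =
[[29, -2],
 [-2, 1]].
Its characteristic polynomial (trace, determinant of M give the coefficients) is
  p(λ) = det(λ I - M) = λ^2 - 30λ + 25.
For λ^2 - 30λ + 25 the discriminant is 800. It is nonnegative but not a perfect square, so the roots are real and irrational: λ = (30 ± sqrt(800))/2 ≈ 29.1421, 0.8579.
So the eigenvalues of A^T A are ≈ 0.8579, 29.1421 (all ≥ 0, as they must be for A^T A). The largest is λ_max = (30 + sqrt(800))/2 ≈ 29.1421, hence ||A||_2 = sqrt(λ_max) = sqrt((30 + sqrt(800))/2) ≈ 5.3983.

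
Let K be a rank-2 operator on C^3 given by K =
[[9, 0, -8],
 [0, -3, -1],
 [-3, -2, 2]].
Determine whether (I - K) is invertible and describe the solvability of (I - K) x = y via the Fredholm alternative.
(I - K) is invertible (det(I - K) = -48 ≠ 0), so for every y in C^3 the equation (I - K) x = y has a unique solution.

K has rank 2 and factors as K = U V^T = u1 v1^T + u2 v2^T with u1 = (-1, 1, 1), v1 = (-3, -2, 2), u2 = (2, 1, 0), v2 = (3, -1, -3) (multiplying out reproduces the displayed K). The nonzero eigenvalues of U V^T coincide with those of the 2 x 2 matrix G = V^T U = [[v1·u1, v1·u2], [v2·u1, v2·u2]] = [[3, -8], [-7, 5]], and by the Sylvester determinant identity det(I_3 - U V^T) = det(I_2 - V^T U) = det([[-2, 8], [7, -4]]) = (-2)(-4) - (8)(7) = -48. (Direct check: I - K =
[[-8, 0, 8],
 [0, 4, 1],
 [3, 2, -1]]
has determinant -48.) The finite-dimensional Fredholm alternative says: either (I - K) is invertible, or ker(I - K) ≠ {0} and then range(I - K) = ker((I - K)^*)^⊥, with dim ker(I - K) = dim ker((I - K)^*). Since det(I - K) ≠ 0, 1 is not an eigenvalue of K and ker(I - K) = {0}, so we are in the first case: for every y there is a unique x = (I - K)^(-1) y. (Explicitly, by the Woodbury identity, (I - U V^T)^(-1) = I + U (I_2 - G)^(-1) V^T.)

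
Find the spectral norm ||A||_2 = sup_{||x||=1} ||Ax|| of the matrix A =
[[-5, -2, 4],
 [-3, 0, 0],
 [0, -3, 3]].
||A||_2 ≈ 7.6002 (= sqrt(largest eigenvalue of A^T A))

||A||_2 = sigma_max(A) = sqrt(lambda_max(A^T A)). Form the symmetric matrix M = A^T A =
[[34, 10, -20],
 [10, 13, -17],
 [-20, -17, 25]].
Its characteristic polynomial (trace, sum of principal 2x2 minors, determinant of M give the coefficients) is
  p(λ) = det(λ I - M) = λ^3 - 72λ^2 + 828λ - 324.
No integer candidate from the rational root theorem (±divisors of 324) is a root, so the roots are irrational. The cubic discriminant is Δ = 1144530000 > 0, so there are three distinct real roots. p(0) = -324 and p(1) = 433 have opposite signs, so a root lies in (0, 1); Newton's method refines it to λ ≈ 0.4055. p(13) = 469 and p(14) = -100 have opposite signs, so a root lies in (13, 14); Newton's method refines it to λ ≈ 13.8319. p(57) = -1863 and p(58) = 604 have opposite signs, so a root lies in (57, 58); Newton's method refines it to λ ≈ 57.7626. Check (Vieta): the three roots sum to 72, matching tr M = 72.
So the eigenvalues of A^T A are ≈ 0.4055, 13.8319, 57.7626 (all ≥ 0, as they must be for A^T A). The largest is λ_max ≈ 57.7626, hence ||A||_2 = sqrt(λ_max) ≈ 7.6002.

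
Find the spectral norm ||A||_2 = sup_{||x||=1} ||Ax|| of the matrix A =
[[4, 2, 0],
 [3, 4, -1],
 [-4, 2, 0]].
||A||_2 ≈ 6.9023 (= sqrt(largest eigenvalue of A^T A))

||A||_2 = sigma_max(A) = sqrt(lambda_max(A^T A)). Form the symmetric matrix M = A^T A =
[[41, 12, -3],
 [12, 24, -4],
 [-3, -4, 1]].
Its characteristic polynomial (trace, sum of principal 2x2 minors, determinant of M give the coefficients) is
  p(λ) = det(λ I - M) = λ^3 - 66λ^2 + 880λ - 256.
No integer candidate from the rational root theorem (±divisors of 256) is a root, so the roots are irrational. The cubic discriminant is Δ = 618865664 > 0, so there are three distinct real roots. p(0) = -256 and p(1) = 559 have opposite signs, so a root lies in (0, 1); Newton's method refines it to λ ≈ 0.2975. p(18) = 32 and p(19) = -503 have opposite signs, so a root lies in (18, 19); Newton's method refines it to λ ≈ 18.061. p(47) = -867 and p(48) = 512 have opposite signs, so a root lies in (47, 48); Newton's method refines it to λ ≈ 47.6415. Check (Vieta): the three roots sum to 66, matching tr M = 66.
So the eigenvalues of A^T A are ≈ 0.2975, 18.061, 47.6415 (all ≥ 0, as they must be for A^T A). The largest is λ_max ≈ 47.6415, hence ||A||_2 = sqrt(λ_max) ≈ 6.9023.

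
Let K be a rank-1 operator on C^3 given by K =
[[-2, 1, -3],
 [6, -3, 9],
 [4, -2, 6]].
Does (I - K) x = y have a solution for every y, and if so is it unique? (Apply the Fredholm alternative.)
(I - K) is singular (det(I - K) = 0, i.e. 1 ∈ sigma(K)). (I - K) x = y is solvable iff y ⊥ ker((I - K)^*) = span{(-2, 1, -3)}, i.e. iff -2y_1 + y_2 - 3y_3 = 0. When solvable, the solutions are x = y + c·(1, -3, -2), c arbitrary (ker(I - K) = span{(1, -3, -2)}, dimension 1).

K has rank 1, so it is an outer product K = u v^T: every row of K is a multiple of one row vector. Reading off the entries, u = (1, -3, -2) and v = (-2, 1, -3) (row i of K equals u_i·v^T). A rank-one matrix u v^T satisfies K u = u (v·u) and kills the (2)-dimensional subspace v^⊥, so its characteristic polynomial is lambda^2 (lambda - v·u) with v·u = tr K = 1. Hence the eigenvalues of I - K are 1 (multiplicity 2) and 1 - (1) = 0, so det(I - K) = 0. (Direct check: I - K =
[[3, -1, 3],
 [-6, 4, -9],
 [-4, 2, -5]]
has determinant 0.) So 1 is an eigenvalue of K and (I - K) is not invertible. The finite-dimensional Fredholm alternative says: either (I - K) is invertible, or ker(I - K) ≠ {0} and then range(I - K) = ker((I - K)^*)^⊥, with dim ker(I - K) = dim ker((I - K)^*). We are in the second case, so we need both kernels. Kernel of I - K: (I - K) u = u - u (v·u) = u - u = 0, so ker(I - K) = span{u} = span{(1, -3, -2)} (it is exactly 1-dimensional because rank(I - K) = 2). Kernel of the adjoint: K is real, so (I - K)^* = I - K^T = I - v u^T, and (I - v u^T) v = v - v (u·v) = 0; hence ker((I - K)^*) = span{v} = span{(-2, 1, -3)}. Therefore (I - K) x = y is solvable iff <y, v> = 0, i.e. iff -2y_1 + y_2 - 3y_3 = 0. When this holds, K y = u (v·y) = 0, so (I - K) y = y and x = y is a particular solution; the full solution set is the line x = y + c·u = y + c·(1, -3, -2), c ∈ C.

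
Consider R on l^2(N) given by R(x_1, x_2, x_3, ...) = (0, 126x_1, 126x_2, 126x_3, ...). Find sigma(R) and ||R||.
sigma(R) = closed disk {z in C : |z| ≤ 126}; ||R|| = 126

Note R = 126·U where U is the unit right shift (U x)_k = x_{k-1} (with x_0 := 0); so ||R|| = 126||U|| and sigma(R) = 126·sigma(U). ||R x||^2 = sum_{k≥1} |126x_k|^2 = 15876||x||^2, so ||R|| = 126 and sigma(R) ⊂ {|z| ≤ 126}. For any |lambda| < 126, the equation (R - lambda I) x = 0 forces x_1 = 0, then 126x_k = lambda x_{k+1} ⇒ x = 0, so R has no eigenvalues. But (R - lambda I) is not surjective for |lambda| < 126: solving (R - lambda I) x = e_1 would require x_n proportional to (lambda/126)^(-n), which is not in l^2. So every |lambda| < 126 lies in the residual spectrum. The boundary |lambda| = 126 is in the approximate point spectrum (the spectrum is closed). Hence sigma(R) is the closed disk of radius 126.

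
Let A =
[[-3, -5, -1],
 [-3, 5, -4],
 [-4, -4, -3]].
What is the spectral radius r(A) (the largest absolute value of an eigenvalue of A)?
r(A) ≈ 7.7736

The eigenvalues of A are the roots of its characteristic polynomial. With M = A (coefficients from the trace, the sum of principal 2x2 minors, and det A):
  p(λ) = det(λ I - M) = λ^3 + λ^2 - 56λ - 26.
No integer candidate from the rational root theorem (±divisors of 26) is a root, so the roots are irrational. The cubic discriminant is Δ = 713660 > 0, so there are three distinct real roots. p(-8) = -26 and p(-7) = 72 have opposite signs, so a root lies in (-8, -7); Newton's method refines it to λ ≈ -7.7736. p(-1) = 30 and p(0) = -26 have opposite signs, so a root lies in (-1, 0); Newton's method refines it to λ ≈ -0.4622. p(7) = -26 and p(8) = 102 have opposite signs, so a root lies in (7, 8); Newton's method refines it to λ ≈ 7.2358. Check (Vieta): the three roots sum to -1, matching tr M = -1.
Thus the eigenvalues (to 4 decimals) are -7.7736 (modulus 7.7736); -0.4622 (modulus 0.4622); 7.2358 (modulus 7.2358). The spectral radius is the largest modulus: r(A) ≈ 7.7736. (Cross-check: r(A) ≤ ||A||_2 ≈ 8.6208; equality holds whenever A is normal, though it can also hold for some non-normal A.)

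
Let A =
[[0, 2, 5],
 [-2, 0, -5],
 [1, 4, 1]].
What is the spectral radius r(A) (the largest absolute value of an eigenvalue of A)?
r(A) ≈ 4.9425

The eigenvalues of A are the roots of its characteristic polynomial. With M = A (coefficients from the trace, the sum of principal 2x2 minors, and det A):
  p(λ) = det(λ I - M) = λ^3 - λ^2 + 19λ + 46.
No integer candidate from the rational root theorem (±divisors of 46) is a root, so the roots are irrational. The cubic discriminant is Δ = -99755 < 0, so there is one real root and a complex-conjugate pair. p(-2) = -4 and p(-1) = 25 have opposite signs, so a root lies in (-2, -1); Newton's method refines it to λ ≈ -1.883. Dividing out (λ - (-1.883)) leaves approximately λ^2 - 2.883λ + 24.4288. For λ^2 - 2.883λ + 24.4288 the discriminant is -89.4034. It is negative, so the remaining roots are the complex-conjugate pair λ ≈ 1.4415 ± 4.7277i. Their product equals the constant term, so |λ|^2 ≈ 24.4288 and |λ| ≈ 4.9425.
Thus the eigenvalues (to 4 decimals) are -1.883 (modulus 1.883); 1.4415 ± 4.7277i (modulus 4.9425). The spectral radius is the largest modulus: r(A) ≈ 4.9425. (Cross-check: r(A) ≤ ||A||_2 ≈ 7.6763; equality holds whenever A is normal, though it can also hold for some non-normal A.)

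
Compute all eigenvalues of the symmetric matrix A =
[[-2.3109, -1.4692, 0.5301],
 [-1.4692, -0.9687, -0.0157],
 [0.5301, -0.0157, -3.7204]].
sigma(A) ≈ {-4, -3, 0}

A is real symmetric, so its spectrum consists of real eigenvalues. Expanding the characteristic polynomial of the displayed matrix gives
  det(λ I - A) = p(λ) = λ^3 + (7)λ^2 + (12)λ + (0).
Solving p(λ) = 0 yields eigenvalues ≈ -4, -3, 0. (A is shown rounded to 4 decimals, so these recover the underlying integer eigenvalues to within that precision.)
Verification: the trace of A = -7 equals the sum of eigenvalues -7, and det(A) ≈ -0.0005 matches the eigenvalue product 0.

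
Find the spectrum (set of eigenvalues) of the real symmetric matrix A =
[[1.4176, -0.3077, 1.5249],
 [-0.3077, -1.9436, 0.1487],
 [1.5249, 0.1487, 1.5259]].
sigma(A) ≈ {-2, 0, 3}

A is real symmetric, so its spectrum consists of real eigenvalues. Expanding the characteristic polynomial of the displayed matrix gives
  det(λ I - A) = p(λ) = λ^3 + (-1)λ^2 + (-6)λ + (0).
Solving p(λ) = 0 yields eigenvalues ≈ -2, 0, 3. (A is shown rounded to 4 decimals, so these recover the underlying integer eigenvalues to within that precision.)
Verification: the trace of A = 1 equals the sum of eigenvalues 1, and det(A) ≈ -0.0001 matches the eigenvalue product 0.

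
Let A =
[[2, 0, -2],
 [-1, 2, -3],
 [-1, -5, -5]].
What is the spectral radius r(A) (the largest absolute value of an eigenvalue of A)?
r(A) ≈ 7.01

The eigenvalues of A are the roots of its characteristic polynomial. With M = A (coefficients from the trace, the sum of principal 2x2 minors, and det A):
  p(λ) = det(λ I - M) = λ^3 + λ^2 - 33λ + 64.
No integer candidate from the rational root theorem (±divisors of 64) is a root, so the roots are irrational. The cubic discriminant is Δ = -4027 < 0, so there is one real root and a complex-conjugate pair. p(-8) = -120 and p(-7) = 1 have opposite signs, so a root lies in (-8, -7); Newton's method refines it to λ ≈ -7.01. Dividing out (λ - (-7.01)) leaves approximately λ^2 - 6.01λ + 9.1298. For λ^2 - 6.01λ + 9.1298 the discriminant is -0.3995. It is negative, so the remaining roots are the complex-conjugate pair λ ≈ 3.005 ± 0.316i. Their product equals the constant term, so |λ|^2 ≈ 9.1298 and |λ| ≈ 3.0216.
Thus the eigenvalues (to 4 decimals) are -7.01 (modulus 7.01); 3.005 ± 0.316i (modulus 3.0216). The spectral radius is the largest modulus: r(A) ≈ 7.01. (Cross-check: r(A) ≤ ||A||_2 ≈ 7.3179; equality holds whenever A is normal, though it can also hold for some non-normal A.)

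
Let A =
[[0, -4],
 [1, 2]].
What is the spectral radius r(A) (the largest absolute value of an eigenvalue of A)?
r(A) = 2

The eigenvalues of A are the roots of its characteristic polynomial. With M = A (coefficients from the trace and determinant):
  p(λ) = det(λ I - M) = λ^2 - 2λ + 4.
For λ^2 - 2λ + 4 the discriminant is -12. It is negative, so the roots are the complex-conjugate pair λ = 1 ± (sqrt(12)/2) i ≈ 1 ± 1.7321i. For a conjugate pair the product of the roots equals the constant term, so |λ|^2 = 4 and |λ| = sqrt(4) = 2.
Thus the eigenvalues (to 4 decimals) are 1 ± 1.7321i (modulus 2). The spectral radius is the largest modulus: r(A) = 2. (Cross-check: r(A) ≤ ||A||_2 ≈ 4.4954; equality holds whenever A is normal, though it can also hold for some non-normal A.)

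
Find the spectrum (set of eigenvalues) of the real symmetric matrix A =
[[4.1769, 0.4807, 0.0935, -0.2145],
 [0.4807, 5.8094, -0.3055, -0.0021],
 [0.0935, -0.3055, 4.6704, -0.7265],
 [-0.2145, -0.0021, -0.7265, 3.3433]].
sigma(A) ≈ {3, 4, 5, 6}

A is real symmetric, so its spectrum consists of real eigenvalues. Expanding the characteristic polynomial of the displayed matrix gives
  det(λ I - A) = p(λ) = λ^4 + (-18)λ^3 + (119)λ^2 + (-342)λ + (360.002).
Solving p(λ) = 0 yields eigenvalues ≈ 3, 4, 5, 6. (A is shown rounded to 4 decimals, so these recover the underlying integer eigenvalues to within that precision.)
Verification: the trace of A = 18 equals the sum of eigenvalues 18, and det(A) ≈ 360.0020 matches the eigenvalue product 360.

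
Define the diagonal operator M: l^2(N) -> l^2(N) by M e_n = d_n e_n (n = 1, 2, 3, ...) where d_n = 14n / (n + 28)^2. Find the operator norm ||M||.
||M|| = 1/8 (attained at n = 28)

For M diagonal, ||M|| = sup_n |d_n|. Treat f(x) = 14x / (x + 28)^2 for real x > 0. By the quotient rule, f'(x) = 14(28 - x)/(x + 28)^3, which is positive for x < 28 and negative for x > 28. So f has a unique maximum at x = 28, and since 28 is a positive integer, the supremum over n ≥ 1 is attained at n = 28: d_28 = 14·28/(28 + 28)^2 = 14·28/3136 = 1/8. Hence ||M|| = 1/8.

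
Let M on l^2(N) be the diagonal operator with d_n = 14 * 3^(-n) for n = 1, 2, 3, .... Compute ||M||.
||M|| = 14/3 (attained at n = 1)

For M diagonal, ||M|| = sup_n |d_n|. The sequence d_n = 14 * 3^(-n) is positive and strictly decreasing (ratio 3^(-1) < 1), so the supremum is d_1 = 14/3. Hence ||M|| = 14/3.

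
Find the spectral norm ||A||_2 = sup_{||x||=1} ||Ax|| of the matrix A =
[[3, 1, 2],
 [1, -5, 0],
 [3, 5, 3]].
||A||_2 ≈ 8.0288 (= sqrt(largest eigenvalue of A^T A))

||A||_2 = sigma_max(A) = sqrt(lambda_max(A^T A)). Form the symmetric matrix M = A^T A =
[[19, 13, 15],
 [13, 51, 17],
 [15, 17, 13]].
Its characteristic polynomial (trace, sum of principal 2x2 minors, determinant of M give the coefficients) is
  p(λ) = det(λ I - M) = λ^3 - 83λ^2 + 1196λ - 64.
No integer candidate from the rational root theorem (±divisors of 64) is a root, so the roots are irrational. The cubic discriminant is Δ = 2978894352 > 0, so there are three distinct real roots. p(0) = -64 and p(1) = 1050 have opposite signs, so a root lies in (0, 1); Newton's method refines it to λ ≈ 0.0537. p(18) = 404 and p(19) = -444 have opposite signs, so a root lies in (18, 19); Newton's method refines it to λ ≈ 18.4845. p(64) = -1344 and p(65) = 1626 have opposite signs, so a root lies in (64, 65); Newton's method refines it to λ ≈ 64.4618. Check (Vieta): the three roots sum to 83, matching tr M = 83.
So the eigenvalues of A^T A are ≈ 0.0537, 18.4845, 64.4618 (all ≥ 0, as they must be for A^T A). The largest is λ_max ≈ 64.4618, hence ||A||_2 = sqrt(λ_max) ≈ 8.0288.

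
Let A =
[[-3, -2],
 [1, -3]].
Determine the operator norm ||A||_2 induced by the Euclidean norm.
||A||_2 = sqrt((23 + sqrt(45))/2) ≈ 3.8541 (= sqrt(largest eigenvalue of A^T A))

||A||_2 = sigma_max(A) = sqrt(lambda_max(A^T A)). Form the symmetric matrix M = A^T A =
[[10, 3],
 [3, 13]].
Its characteristic polynomial (trace, determinant of M give the coefficients) is
  p(λ) = det(λ I - M) = λ^2 - 23λ + 121.
For λ^2 - 23λ + 121 the discriminant is 45. It is nonnegative but not a perfect square, so the roots are real and irrational: λ = (23 ± sqrt(45))/2 ≈ 14.8541, 8.1459.
So the eigenvalues of A^T A are ≈ 8.1459, 14.8541 (all ≥ 0, as they must be for A^T A). The largest is λ_max = (23 + sqrt(45))/2 ≈ 14.8541, hence ||A||_2 = sqrt(λ_max) = sqrt((23 + sqrt(45))/2) ≈ 3.8541.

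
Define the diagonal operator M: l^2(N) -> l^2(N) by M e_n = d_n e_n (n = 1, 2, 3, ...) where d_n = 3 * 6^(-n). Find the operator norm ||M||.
||M|| = 1/2 (attained at n = 1)

For M diagonal, ||M|| = sup_n |d_n|. The sequence d_n = 3 * 6^(-n) is positive and strictly decreasing (ratio 6^(-1) < 1), so the supremum is d_1 = 3/6 = 1/2. Hence ||M|| = 1/2.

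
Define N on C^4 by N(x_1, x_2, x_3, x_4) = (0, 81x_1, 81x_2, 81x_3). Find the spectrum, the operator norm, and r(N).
sigma(N) = {0}; ||N|| = 81; r(N) = 0. (N is nilpotent with N^4 = 0.)

On C^4, N is a strictly lower-triangular matrix with 81 on the subdiagonal and zeros elsewhere, so its characteristic polynomial is lambda^4 and every eigenvalue is 0: sigma(N) = {0}. For the operator norm, N e_i = 81e_{i+1} for i = 1, ..., 3 and N e_4 = 0, so the singular values of N are 81 (with multiplicity 3) and 0; hence ||N|| = 81. The spectral radius r(N) = max|lambda| = 0. Note ||N|| > r(N) — characteristic of non-normal nilpotent operators. Indeed N^4 = 0.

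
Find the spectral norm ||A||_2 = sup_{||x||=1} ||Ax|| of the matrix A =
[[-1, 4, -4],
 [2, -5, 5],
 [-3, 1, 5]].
||A||_2 ≈ 9.6457 (= sqrt(largest eigenvalue of A^T A))

||A||_2 = sigma_max(A) = sqrt(lambda_max(A^T A)). Form the symmetric matrix M = A^T A =
[[14, -17, -1],
 [-17, 42, -36],
 [-1, -36, 66]].
Its characteristic polynomial (trace, sum of principal 2x2 minors, determinant of M give the coefficients) is
  p(λ) = det(λ I - M) = λ^3 - 122λ^2 + 2698λ - 324.
No integer candidate from the rational root theorem (±divisors of 324) is a root, so the roots are irrational. The cubic discriminant is Δ = 29349967200 > 0, so there are three distinct real roots. p(0) = -324 and p(1) = 2253 have opposite signs, so a root lies in (0, 1); Newton's method refines it to λ ≈ 0.1207. p(28) = 1524 and p(29) = -295 have opposite signs, so a root lies in (28, 29); Newton's method refines it to λ ≈ 28.8405. p(93) = -231 and p(94) = 5880 have opposite signs, so a root lies in (93, 94); Newton's method refines it to λ ≈ 93.0388. Check (Vieta): the three roots sum to 122, matching tr M = 122.
So the eigenvalues of A^T A are ≈ 0.1207, 28.8405, 93.0388 (all ≥ 0, as they must be for A^T A). The largest is λ_max ≈ 93.0388, hence ||A||_2 = sqrt(λ_max) ≈ 9.6457.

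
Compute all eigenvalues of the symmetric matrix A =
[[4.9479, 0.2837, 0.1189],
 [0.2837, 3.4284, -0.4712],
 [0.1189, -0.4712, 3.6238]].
sigma(A) ≈ {3, 4, 5}

A is real symmetric, so its spectrum consists of real eigenvalues. Expanding the characteristic polynomial of the displayed matrix gives
  det(λ I - A) = p(λ) = λ^3 + (-12)λ^2 + (47)λ + (-60.0014).
Solving p(λ) = 0 yields eigenvalues ≈ 3, 4, 5. (A is shown rounded to 4 decimals, so these recover the underlying integer eigenvalues to within that precision.)
Verification: the trace of A = 12 equals the sum of eigenvalues 12, and det(A) ≈ 60.0014 matches the eigenvalue product 60.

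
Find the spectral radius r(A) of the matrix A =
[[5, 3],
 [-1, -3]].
r(A) = (2 + sqrt(52))/2 ≈ 4.6056

The eigenvalues of A are the roots of its characteristic polynomial. With M = A (coefficients from the trace and determinant):
  p(λ) = det(λ I - M) = λ^2 - 2λ - 12.
For λ^2 - 2λ - 12 the discriminant is 52. It is nonnegative but not a perfect square, so the roots are real and irrational: λ = (2 ± sqrt(52))/2 ≈ 4.6056, -2.6056.
Thus the eigenvalues (to 4 decimals) are 4.6056 (modulus 4.6056); -2.6056 (modulus 2.6056). The spectral radius is the largest modulus: r(A) = (2 + sqrt(52))/2 ≈ 4.6056. (Cross-check: r(A) ≤ ||A||_2 ≈ 6.3592; equality holds whenever A is normal, though it can also hold for some non-normal A.)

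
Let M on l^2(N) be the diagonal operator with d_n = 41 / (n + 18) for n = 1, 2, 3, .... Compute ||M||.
||M|| = 41/19 (attained at n = 1)

For M diagonal, ||M|| = sup_n |d_n| = sup_n 41/(n + 18). This is positive and strictly decreasing in n, so the supremum is attained at n = 1: d_1 = 41/(1 + 18) = 41/19. Hence ||M|| = 41/19.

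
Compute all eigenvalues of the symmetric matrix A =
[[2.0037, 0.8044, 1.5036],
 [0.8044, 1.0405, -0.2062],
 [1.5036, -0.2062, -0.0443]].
sigma(A) ≈ {-1, 1, 3}

A is real symmetric, so its spectrum consists of real eigenvalues. Expanding the characteristic polynomial of the displayed matrix gives
  det(λ I - A) = p(λ) = λ^3 + (-3)λ^2 + (-1)λ + (3).
Solving p(λ) = 0 yields eigenvalues ≈ -1, 1, 3. (A is shown rounded to 4 decimals, so these recover the underlying integer eigenvalues to within that precision.)
Verification: the trace of A = 3 equals the sum of eigenvalues 3, and det(A) ≈ -3.0001 matches the eigenvalue product -3.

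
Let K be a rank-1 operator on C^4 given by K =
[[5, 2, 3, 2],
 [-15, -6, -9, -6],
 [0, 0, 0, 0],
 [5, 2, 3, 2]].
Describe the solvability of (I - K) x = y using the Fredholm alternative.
(I - K) is singular (det(I - K) = 0, i.e. 1 ∈ sigma(K)). (I - K) x = y is solvable iff y ⊥ ker((I - K)^*) = span{(5, 2, 3, 2)}, i.e. iff 5y_1 + 2y_2 + 3y_3 + 2y_4 = 0. When solvable, the solutions are x = y + c·(1, -3, 0, 1), c arbitrary (ker(I - K) = span{(1, -3, 0, 1)}, dimension 1).

K has rank 1, so it is an outer product K = u v^T: every row of K is a multiple of one row vector. Reading off the entries, u = (1, -3, 0, 1) and v = (5, 2, 3, 2) (row i of K equals u_i·v^T). A rank-one matrix u v^T satisfies K u = u (v·u) and kills the (3)-dimensional subspace v^⊥, so its characteristic polynomial is lambda^3 (lambda - v·u) with v·u = tr K = 1. Hence the eigenvalues of I - K are 1 (multiplicity 3) and 1 - (1) = 0, so det(I - K) = 0. (Direct check: I - K =
[[-4, -2, -3, -2],
 [15, 7, 9, 6],
 [0, 0, 1, 0],
 [-5, -2, -3, -1]]
has determinant 0.) So 1 is an eigenvalue of K and (I - K) is not invertible. The finite-dimensional Fredholm alternative says: either (I - K) is invertible, or ker(I - K) ≠ {0} and then range(I - K) = ker((I - K)^*)^⊥, with dim ker(I - K) = dim ker((I - K)^*). We are in the second case, so we need both kernels. Kernel of I - K: (I - K) u = u - u (v·u) = u - u = 0, so ker(I - K) = span{u} = span{(1, -3, 0, 1)} (it is exactly 1-dimensional because rank(I - K) = 3). Kernel of the adjoint: K is real, so (I - K)^* = I - K^T = I - v u^T, and (I - v u^T) v = v - v (u·v) = 0; hence ker((I - K)^*) = span{v} = span{(5, 2, 3, 2)}. Therefore (I - K) x = y is solvable iff <y, v> = 0, i.e. iff 5y_1 + 2y_2 + 3y_3 + 2y_4 = 0. When this holds, K y = u (v·y) = 0, so (I - K) y = y and x = y is a particular solution; the full solution set is the line x = y + c·u = y + c·(1, -3, 0, 1), c ∈ C.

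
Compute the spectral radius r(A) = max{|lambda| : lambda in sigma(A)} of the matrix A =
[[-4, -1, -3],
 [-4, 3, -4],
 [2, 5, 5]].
r(A) ≈ 5.0278

The eigenvalues of A are the roots of its characteristic polynomial. With M = A (coefficients from the trace, the sum of principal 2x2 minors, and det A):
  p(λ) = det(λ I - M) = λ^3 - 4λ^2 + 5λ + 74.
No integer candidate from the rational root theorem (±divisors of 74) is a root, so the roots are irrational. The cubic discriminant is Δ = -155648 < 0, so there is one real root and a complex-conjugate pair. p(-3) = -4 and p(-2) = 40 have opposite signs, so a root lies in (-3, -2); Newton's method refines it to λ ≈ -2.9274. Dividing out (λ - (-2.9274)) leaves approximately λ^2 - 6.9274λ + 25.2788. For λ^2 - 6.9274λ + 25.2788 the discriminant is -53.127. It is negative, so the remaining roots are the complex-conjugate pair λ ≈ 3.4637 ± 3.6444i. Their product equals the constant term, so |λ|^2 ≈ 25.2788 and |λ| ≈ 5.0278.
Thus the eigenvalues (to 4 decimals) are -2.9274 (modulus 2.9274); 3.4637 ± 3.6444i (modulus 5.0278). The spectral radius is the largest modulus: r(A) ≈ 5.0278. (Cross-check: r(A) ≤ ||A||_2 ≈ 9.2395; equality holds whenever A is normal, though it can also hold for some non-normal A.)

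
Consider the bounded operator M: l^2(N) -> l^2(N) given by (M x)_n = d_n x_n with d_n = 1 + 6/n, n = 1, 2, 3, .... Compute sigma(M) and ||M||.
sigma(M) = {1 + 6/n : n ≥ 1} ∪ {1}; ||M|| = 7

A bounded diagonal operator on l^2 with diagonal entries d_n has spectrum equal to the closure of {d_n : n ≥ 1}: every d_n is an eigenvalue (with eigenvector e_n), so {d_n} ⊂ sigma(M); the spectrum is closed, so its closure is too; and for lambda not in the closure, (M - lambda I) has bounded inverse (the diagonal entries 1/(d_n - lambda) are bounded). For our sequence d_n = 1 + 6/n, n = 1, 2, 3, ...:
  - {d_n} = {1 + 6/n : n ≥ 1}; the only limit point is 1
  - closure = {1 + 6/n : n ≥ 1} ∪ {1}
For the norm: a diagonal operator has ||M|| = sup_n |d_n|. Here d_n = 1 + 6/n is positive and decreasing, so sup_n |d_n| = d_1 = 1 + 6 = 7. So ||M|| = 7.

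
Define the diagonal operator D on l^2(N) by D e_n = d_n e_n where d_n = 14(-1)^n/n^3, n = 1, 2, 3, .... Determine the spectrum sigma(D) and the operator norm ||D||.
sigma(D) = {14(-1)^n/n^3 : n ≥ 1} ∪ {0}; ||D|| = 14

A bounded diagonal operator on l^2 with diagonal entries d_n has spectrum equal to the closure of {d_n : n ≥ 1}: every d_n is an eigenvalue (with eigenvector e_n), so {d_n} ⊂ sigma(D); the spectrum is closed, so its closure is too; and for lambda not in the closure, (D - lambda I) has bounded inverse (the diagonal entries 1/(d_n - lambda) are bounded). For our sequence d_n = 14(-1)^n/n^3, n = 1, 2, 3, ...:
  - {d_n} = {14(-1)^n/n^3 : n ≥ 1}; the only limit point is 0
  - closure = {14(-1)^n/n^3 : n ≥ 1} ∪ {0}
For the norm: a diagonal operator has ||D|| = sup_n |d_n|. Here |d_n| = 14/n^3 is decreasing, so sup_n |d_n| = |d_1| = 14. So ||D|| = 14.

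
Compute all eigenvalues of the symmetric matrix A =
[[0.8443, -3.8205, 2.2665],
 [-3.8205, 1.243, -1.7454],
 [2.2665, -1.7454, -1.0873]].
sigma(A) ≈ {-3, -2, 6}

A is real symmetric, so its spectrum consists of real eigenvalues. Expanding the characteristic polynomial of the displayed matrix gives
  det(λ I - A) = p(λ) = λ^3 + (-1)λ^2 + (-24)λ + (-36).
Solving p(λ) = 0 yields eigenvalues ≈ -3, -2, 6. (A is shown rounded to 4 decimals, so these recover the underlying integer eigenvalues to within that precision.)
Verification: the trace of A = 1 equals the sum of eigenvalues 1, and det(A) ≈ 35.9994 matches the eigenvalue product 36.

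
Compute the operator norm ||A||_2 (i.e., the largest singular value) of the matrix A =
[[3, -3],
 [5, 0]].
||A||_2 = sqrt((43 + sqrt(949))/2) ≈ 6.0748 (= sqrt(largest eigenvalue of A^T A))

||A||_2 = sigma_max(A) = sqrt(lambda_max(A^T A)). Form the symmetric matrix M = A^T A =
[[34, -9],
 [-9, 9]].
Its characteristic polynomial (trace, determinant of M give the coefficients) is
  p(λ) = det(λ I - M) = λ^2 - 43λ + 225.
For λ^2 - 43λ + 225 the discriminant is 949. It is nonnegative but not a perfect square, so the roots are real and irrational: λ = (43 ± sqrt(949))/2 ≈ 36.9029, 6.0971.
So the eigenvalues of A^T A are ≈ 6.0971, 36.9029 (all ≥ 0, as they must be for A^T A). The largest is λ_max = (43 + sqrt(949))/2 ≈ 36.9029, hence ||A||_2 = sqrt(λ_max) = sqrt((43 + sqrt(949))/2) ≈ 6.0748.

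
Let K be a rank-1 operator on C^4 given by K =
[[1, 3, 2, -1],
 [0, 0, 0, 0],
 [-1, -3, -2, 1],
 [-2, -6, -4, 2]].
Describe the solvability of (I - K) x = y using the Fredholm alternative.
(I - K) is singular (det(I - K) = 0, i.e. 1 ∈ sigma(K)). (I - K) x = y is solvable iff y ⊥ ker((I - K)^*) = span{(1, 3, 2, -1)}, i.e. iff y_1 + 3y_2 + 2y_3 - y_4 = 0. When solvable, the solutions are x = y + c·(1, 0, -1, -2), c arbitrary (ker(I - K) = span{(1, 0, -1, -2)}, dimension 1).

K has rank 1, so it is an outer product K = u v^T: every row of K is a multiple of one row vector. Reading off the entries, u = (1, 0, -1, -2) and v = (1, 3, 2, -1) (row i of K equals u_i·v^T). A rank-one matrix u v^T satisfies K u = u (v·u) and kills the (3)-dimensional subspace v^⊥, so its characteristic polynomial is lambda^3 (lambda - v·u) with v·u = tr K = 1. Hence the eigenvalues of I - K are 1 (multiplicity 3) and 1 - (1) = 0, so det(I - K) = 0. (Direct check: I - K =
[[0, -3, -2, 1],
 [0, 1, 0, 0],
 [1, 3, 3, -1],
 [2, 6, 4, -1]]
has determinant 0.) So 1 is an eigenvalue of K and (I - K) is not invertible. The finite-dimensional Fredholm alternative says: either (I - K) is invertible, or ker(I - K) ≠ {0} and then range(I - K) = ker((I - K)^*)^⊥, with dim ker(I - K) = dim ker((I - K)^*). We are in the second case, so we need both kernels. Kernel of I - K: (I - K) u = u - u (v·u) = u - u = 0, so ker(I - K) = span{u} = span{(1, 0, -1, -2)} (it is exactly 1-dimensional because rank(I - K) = 3). Kernel of the adjoint: K is real, so (I - K)^* = I - K^T = I - v u^T, and (I - v u^T) v = v - v (u·v) = 0; hence ker((I - K)^*) = span{v} = span{(1, 3, 2, -1)}. Therefore (I - K) x = y is solvable iff <y, v> = 0, i.e. iff y_1 + 3y_2 + 2y_3 - y_4 = 0. When this holds, K y = u (v·y) = 0, so (I - K) y = y and x = y is a particular solution; the full solution set is the line x = y + c·u = y + c·(1, 0, -1, -2), c ∈ C.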